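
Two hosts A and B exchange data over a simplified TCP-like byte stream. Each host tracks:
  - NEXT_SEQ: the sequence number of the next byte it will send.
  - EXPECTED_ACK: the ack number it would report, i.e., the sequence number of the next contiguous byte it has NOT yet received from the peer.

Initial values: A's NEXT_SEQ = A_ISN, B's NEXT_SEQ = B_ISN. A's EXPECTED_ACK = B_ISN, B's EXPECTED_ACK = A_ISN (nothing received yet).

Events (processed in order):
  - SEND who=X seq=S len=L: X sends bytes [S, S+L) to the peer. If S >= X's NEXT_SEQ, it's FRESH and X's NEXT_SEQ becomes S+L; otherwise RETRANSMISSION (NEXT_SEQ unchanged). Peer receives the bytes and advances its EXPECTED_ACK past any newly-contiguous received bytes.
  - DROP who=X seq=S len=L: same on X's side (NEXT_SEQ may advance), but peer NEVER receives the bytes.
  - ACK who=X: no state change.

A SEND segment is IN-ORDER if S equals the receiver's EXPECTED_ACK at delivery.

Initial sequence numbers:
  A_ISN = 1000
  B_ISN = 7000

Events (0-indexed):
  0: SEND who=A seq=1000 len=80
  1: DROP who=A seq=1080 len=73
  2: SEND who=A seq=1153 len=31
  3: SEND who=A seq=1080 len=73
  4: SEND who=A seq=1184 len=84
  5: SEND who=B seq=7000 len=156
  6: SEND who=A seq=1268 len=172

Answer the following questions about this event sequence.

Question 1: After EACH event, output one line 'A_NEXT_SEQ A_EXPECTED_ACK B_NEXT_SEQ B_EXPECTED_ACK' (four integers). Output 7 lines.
1080 7000 7000 1080
1153 7000 7000 1080
1184 7000 7000 1080
1184 7000 7000 1184
1268 7000 7000 1268
1268 7156 7156 1268
1440 7156 7156 1440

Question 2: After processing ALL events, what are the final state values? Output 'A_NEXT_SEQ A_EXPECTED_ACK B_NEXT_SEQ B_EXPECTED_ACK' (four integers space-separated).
Answer: 1440 7156 7156 1440

Derivation:
After event 0: A_seq=1080 A_ack=7000 B_seq=7000 B_ack=1080
After event 1: A_seq=1153 A_ack=7000 B_seq=7000 B_ack=1080
After event 2: A_seq=1184 A_ack=7000 B_seq=7000 B_ack=1080
After event 3: A_seq=1184 A_ack=7000 B_seq=7000 B_ack=1184
After event 4: A_seq=1268 A_ack=7000 B_seq=7000 B_ack=1268
After event 5: A_seq=1268 A_ack=7156 B_seq=7156 B_ack=1268
After event 6: A_seq=1440 A_ack=7156 B_seq=7156 B_ack=1440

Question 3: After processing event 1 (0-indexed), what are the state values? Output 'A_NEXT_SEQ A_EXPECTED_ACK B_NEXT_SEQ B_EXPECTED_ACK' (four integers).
After event 0: A_seq=1080 A_ack=7000 B_seq=7000 B_ack=1080
After event 1: A_seq=1153 A_ack=7000 B_seq=7000 B_ack=1080

1153 7000 7000 1080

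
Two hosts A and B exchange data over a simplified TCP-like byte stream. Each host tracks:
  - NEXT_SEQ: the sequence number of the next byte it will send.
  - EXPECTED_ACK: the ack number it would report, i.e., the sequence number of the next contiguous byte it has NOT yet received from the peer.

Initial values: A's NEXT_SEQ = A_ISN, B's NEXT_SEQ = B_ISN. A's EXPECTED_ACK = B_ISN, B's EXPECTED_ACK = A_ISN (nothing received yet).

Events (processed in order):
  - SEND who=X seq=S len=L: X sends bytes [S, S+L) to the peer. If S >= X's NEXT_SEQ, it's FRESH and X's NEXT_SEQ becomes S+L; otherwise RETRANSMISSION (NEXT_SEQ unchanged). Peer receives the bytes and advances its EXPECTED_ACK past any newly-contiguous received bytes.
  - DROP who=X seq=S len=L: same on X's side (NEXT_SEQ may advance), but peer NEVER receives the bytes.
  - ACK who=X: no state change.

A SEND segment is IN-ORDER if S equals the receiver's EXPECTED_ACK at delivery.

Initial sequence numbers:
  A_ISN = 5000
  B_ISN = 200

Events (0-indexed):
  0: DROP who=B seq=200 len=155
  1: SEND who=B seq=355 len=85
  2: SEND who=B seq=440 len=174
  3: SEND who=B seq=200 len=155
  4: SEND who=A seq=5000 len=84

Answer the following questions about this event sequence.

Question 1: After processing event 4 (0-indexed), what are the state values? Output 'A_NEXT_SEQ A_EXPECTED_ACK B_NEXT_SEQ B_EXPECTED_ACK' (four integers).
After event 0: A_seq=5000 A_ack=200 B_seq=355 B_ack=5000
After event 1: A_seq=5000 A_ack=200 B_seq=440 B_ack=5000
After event 2: A_seq=5000 A_ack=200 B_seq=614 B_ack=5000
After event 3: A_seq=5000 A_ack=614 B_seq=614 B_ack=5000
After event 4: A_seq=5084 A_ack=614 B_seq=614 B_ack=5084

5084 614 614 5084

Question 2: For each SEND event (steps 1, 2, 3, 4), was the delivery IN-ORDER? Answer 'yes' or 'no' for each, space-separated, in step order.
Answer: no no yes yes

Derivation:
Step 1: SEND seq=355 -> out-of-order
Step 2: SEND seq=440 -> out-of-order
Step 3: SEND seq=200 -> in-order
Step 4: SEND seq=5000 -> in-order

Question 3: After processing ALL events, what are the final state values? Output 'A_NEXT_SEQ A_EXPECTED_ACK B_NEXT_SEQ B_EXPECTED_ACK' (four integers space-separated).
Answer: 5084 614 614 5084

Derivation:
After event 0: A_seq=5000 A_ack=200 B_seq=355 B_ack=5000
After event 1: A_seq=5000 A_ack=200 B_seq=440 B_ack=5000
After event 2: A_seq=5000 A_ack=200 B_seq=614 B_ack=5000
After event 3: A_seq=5000 A_ack=614 B_seq=614 B_ack=5000
After event 4: A_seq=5084 A_ack=614 B_seq=614 B_ack=5084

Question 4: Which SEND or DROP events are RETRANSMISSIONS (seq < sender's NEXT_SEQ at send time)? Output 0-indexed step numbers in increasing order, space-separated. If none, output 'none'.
Answer: 3

Derivation:
Step 0: DROP seq=200 -> fresh
Step 1: SEND seq=355 -> fresh
Step 2: SEND seq=440 -> fresh
Step 3: SEND seq=200 -> retransmit
Step 4: SEND seq=5000 -> fresh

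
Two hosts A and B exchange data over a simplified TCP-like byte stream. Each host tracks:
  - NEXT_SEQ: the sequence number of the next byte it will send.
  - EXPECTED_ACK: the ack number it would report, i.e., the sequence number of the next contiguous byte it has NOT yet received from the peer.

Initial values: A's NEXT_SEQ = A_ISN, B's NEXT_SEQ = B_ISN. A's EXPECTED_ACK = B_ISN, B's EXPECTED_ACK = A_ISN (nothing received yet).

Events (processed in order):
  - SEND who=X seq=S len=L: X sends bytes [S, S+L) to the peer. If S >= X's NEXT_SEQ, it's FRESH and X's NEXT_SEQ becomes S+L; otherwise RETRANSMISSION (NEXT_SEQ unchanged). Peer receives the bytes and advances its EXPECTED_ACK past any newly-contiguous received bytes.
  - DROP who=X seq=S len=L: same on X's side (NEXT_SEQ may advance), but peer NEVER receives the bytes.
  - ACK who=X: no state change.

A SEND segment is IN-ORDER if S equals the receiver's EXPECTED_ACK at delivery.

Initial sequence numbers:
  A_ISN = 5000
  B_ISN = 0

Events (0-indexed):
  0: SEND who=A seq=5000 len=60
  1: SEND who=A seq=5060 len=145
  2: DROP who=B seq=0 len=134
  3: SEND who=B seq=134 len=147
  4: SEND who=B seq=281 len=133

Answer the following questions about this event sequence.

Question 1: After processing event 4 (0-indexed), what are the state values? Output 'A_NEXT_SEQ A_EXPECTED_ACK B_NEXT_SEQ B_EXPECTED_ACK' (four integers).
After event 0: A_seq=5060 A_ack=0 B_seq=0 B_ack=5060
After event 1: A_seq=5205 A_ack=0 B_seq=0 B_ack=5205
After event 2: A_seq=5205 A_ack=0 B_seq=134 B_ack=5205
After event 3: A_seq=5205 A_ack=0 B_seq=281 B_ack=5205
After event 4: A_seq=5205 A_ack=0 B_seq=414 B_ack=5205

5205 0 414 5205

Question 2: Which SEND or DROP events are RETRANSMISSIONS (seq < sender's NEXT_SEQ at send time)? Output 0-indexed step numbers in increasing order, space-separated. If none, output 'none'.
Answer: none

Derivation:
Step 0: SEND seq=5000 -> fresh
Step 1: SEND seq=5060 -> fresh
Step 2: DROP seq=0 -> fresh
Step 3: SEND seq=134 -> fresh
Step 4: SEND seq=281 -> fresh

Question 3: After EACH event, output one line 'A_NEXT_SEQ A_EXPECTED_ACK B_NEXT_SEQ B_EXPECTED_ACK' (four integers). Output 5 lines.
5060 0 0 5060
5205 0 0 5205
5205 0 134 5205
5205 0 281 5205
5205 0 414 5205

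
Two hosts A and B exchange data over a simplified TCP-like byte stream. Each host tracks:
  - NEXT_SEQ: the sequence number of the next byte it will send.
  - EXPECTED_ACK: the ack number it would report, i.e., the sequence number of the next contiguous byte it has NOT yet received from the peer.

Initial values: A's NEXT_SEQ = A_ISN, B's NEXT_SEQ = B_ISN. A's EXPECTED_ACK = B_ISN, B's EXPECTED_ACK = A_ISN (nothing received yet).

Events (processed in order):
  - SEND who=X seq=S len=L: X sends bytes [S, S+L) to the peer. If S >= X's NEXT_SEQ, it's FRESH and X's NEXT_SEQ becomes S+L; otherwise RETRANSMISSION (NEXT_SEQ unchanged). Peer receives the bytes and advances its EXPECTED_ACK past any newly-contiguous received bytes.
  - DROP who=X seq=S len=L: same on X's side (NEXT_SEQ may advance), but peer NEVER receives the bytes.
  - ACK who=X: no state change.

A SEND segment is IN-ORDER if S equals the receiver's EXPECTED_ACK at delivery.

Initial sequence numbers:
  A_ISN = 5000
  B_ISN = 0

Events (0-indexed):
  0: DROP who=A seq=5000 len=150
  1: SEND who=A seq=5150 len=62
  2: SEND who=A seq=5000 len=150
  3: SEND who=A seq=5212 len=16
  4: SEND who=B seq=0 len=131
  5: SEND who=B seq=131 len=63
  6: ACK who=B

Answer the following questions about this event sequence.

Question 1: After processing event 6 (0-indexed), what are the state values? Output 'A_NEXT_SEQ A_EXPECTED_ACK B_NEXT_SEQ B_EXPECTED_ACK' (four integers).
After event 0: A_seq=5150 A_ack=0 B_seq=0 B_ack=5000
After event 1: A_seq=5212 A_ack=0 B_seq=0 B_ack=5000
After event 2: A_seq=5212 A_ack=0 B_seq=0 B_ack=5212
After event 3: A_seq=5228 A_ack=0 B_seq=0 B_ack=5228
After event 4: A_seq=5228 A_ack=131 B_seq=131 B_ack=5228
After event 5: A_seq=5228 A_ack=194 B_seq=194 B_ack=5228
After event 6: A_seq=5228 A_ack=194 B_seq=194 B_ack=5228

5228 194 194 5228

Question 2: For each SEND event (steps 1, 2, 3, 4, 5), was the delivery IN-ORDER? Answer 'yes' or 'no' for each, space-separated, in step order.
Answer: no yes yes yes yes

Derivation:
Step 1: SEND seq=5150 -> out-of-order
Step 2: SEND seq=5000 -> in-order
Step 3: SEND seq=5212 -> in-order
Step 4: SEND seq=0 -> in-order
Step 5: SEND seq=131 -> in-order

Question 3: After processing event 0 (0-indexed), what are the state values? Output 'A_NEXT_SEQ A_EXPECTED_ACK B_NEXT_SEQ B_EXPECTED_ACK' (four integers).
After event 0: A_seq=5150 A_ack=0 B_seq=0 B_ack=5000

5150 0 0 5000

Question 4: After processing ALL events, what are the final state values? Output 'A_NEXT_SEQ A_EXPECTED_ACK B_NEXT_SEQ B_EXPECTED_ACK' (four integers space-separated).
After event 0: A_seq=5150 A_ack=0 B_seq=0 B_ack=5000
After event 1: A_seq=5212 A_ack=0 B_seq=0 B_ack=5000
After event 2: A_seq=5212 A_ack=0 B_seq=0 B_ack=5212
After event 3: A_seq=5228 A_ack=0 B_seq=0 B_ack=5228
After event 4: A_seq=5228 A_ack=131 B_seq=131 B_ack=5228
After event 5: A_seq=5228 A_ack=194 B_seq=194 B_ack=5228
After event 6: A_seq=5228 A_ack=194 B_seq=194 B_ack=5228

Answer: 5228 194 194 5228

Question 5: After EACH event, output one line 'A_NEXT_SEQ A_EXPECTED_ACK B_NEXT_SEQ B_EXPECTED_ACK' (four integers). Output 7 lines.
5150 0 0 5000
5212 0 0 5000
5212 0 0 5212
5228 0 0 5228
5228 131 131 5228
5228 194 194 5228
5228 194 194 5228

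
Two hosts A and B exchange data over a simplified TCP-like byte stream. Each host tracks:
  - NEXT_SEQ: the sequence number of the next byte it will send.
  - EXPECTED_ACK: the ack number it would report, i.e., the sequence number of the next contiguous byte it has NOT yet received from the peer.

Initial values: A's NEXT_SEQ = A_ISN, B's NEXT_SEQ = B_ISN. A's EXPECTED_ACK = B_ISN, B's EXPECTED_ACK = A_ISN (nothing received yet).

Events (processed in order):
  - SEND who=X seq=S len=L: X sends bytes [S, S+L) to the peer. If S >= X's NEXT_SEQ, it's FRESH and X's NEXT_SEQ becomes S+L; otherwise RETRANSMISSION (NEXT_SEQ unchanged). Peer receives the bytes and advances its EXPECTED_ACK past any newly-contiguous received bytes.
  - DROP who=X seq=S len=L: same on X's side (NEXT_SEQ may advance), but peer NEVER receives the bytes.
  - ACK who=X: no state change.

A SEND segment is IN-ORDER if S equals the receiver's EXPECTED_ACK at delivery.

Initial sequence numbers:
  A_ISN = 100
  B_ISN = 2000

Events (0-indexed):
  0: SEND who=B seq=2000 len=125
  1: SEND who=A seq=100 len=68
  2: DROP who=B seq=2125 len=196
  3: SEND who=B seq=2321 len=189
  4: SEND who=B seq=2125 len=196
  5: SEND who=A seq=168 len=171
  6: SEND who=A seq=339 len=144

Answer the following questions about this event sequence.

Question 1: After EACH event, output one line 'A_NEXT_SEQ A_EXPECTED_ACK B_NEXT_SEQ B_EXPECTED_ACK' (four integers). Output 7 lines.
100 2125 2125 100
168 2125 2125 168
168 2125 2321 168
168 2125 2510 168
168 2510 2510 168
339 2510 2510 339
483 2510 2510 483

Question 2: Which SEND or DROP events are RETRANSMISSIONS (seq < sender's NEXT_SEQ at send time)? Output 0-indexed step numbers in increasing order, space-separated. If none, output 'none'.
Answer: 4

Derivation:
Step 0: SEND seq=2000 -> fresh
Step 1: SEND seq=100 -> fresh
Step 2: DROP seq=2125 -> fresh
Step 3: SEND seq=2321 -> fresh
Step 4: SEND seq=2125 -> retransmit
Step 5: SEND seq=168 -> fresh
Step 6: SEND seq=339 -> fresh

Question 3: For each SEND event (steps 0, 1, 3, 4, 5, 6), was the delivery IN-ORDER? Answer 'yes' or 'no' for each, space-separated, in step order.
Answer: yes yes no yes yes yes

Derivation:
Step 0: SEND seq=2000 -> in-order
Step 1: SEND seq=100 -> in-order
Step 3: SEND seq=2321 -> out-of-order
Step 4: SEND seq=2125 -> in-order
Step 5: SEND seq=168 -> in-order
Step 6: SEND seq=339 -> in-order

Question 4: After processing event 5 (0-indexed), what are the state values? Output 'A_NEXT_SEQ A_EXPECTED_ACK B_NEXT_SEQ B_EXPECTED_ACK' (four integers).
After event 0: A_seq=100 A_ack=2125 B_seq=2125 B_ack=100
After event 1: A_seq=168 A_ack=2125 B_seq=2125 B_ack=168
After event 2: A_seq=168 A_ack=2125 B_seq=2321 B_ack=168
After event 3: A_seq=168 A_ack=2125 B_seq=2510 B_ack=168
After event 4: A_seq=168 A_ack=2510 B_seq=2510 B_ack=168
After event 5: A_seq=339 A_ack=2510 B_seq=2510 B_ack=339

339 2510 2510 339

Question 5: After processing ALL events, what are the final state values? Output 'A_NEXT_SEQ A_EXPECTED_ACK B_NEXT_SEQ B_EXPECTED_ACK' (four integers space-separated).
After event 0: A_seq=100 A_ack=2125 B_seq=2125 B_ack=100
After event 1: A_seq=168 A_ack=2125 B_seq=2125 B_ack=168
After event 2: A_seq=168 A_ack=2125 B_seq=2321 B_ack=168
After event 3: A_seq=168 A_ack=2125 B_seq=2510 B_ack=168
After event 4: A_seq=168 A_ack=2510 B_seq=2510 B_ack=168
After event 5: A_seq=339 A_ack=2510 B_seq=2510 B_ack=339
After event 6: A_seq=483 A_ack=2510 B_seq=2510 B_ack=483

Answer: 483 2510 2510 483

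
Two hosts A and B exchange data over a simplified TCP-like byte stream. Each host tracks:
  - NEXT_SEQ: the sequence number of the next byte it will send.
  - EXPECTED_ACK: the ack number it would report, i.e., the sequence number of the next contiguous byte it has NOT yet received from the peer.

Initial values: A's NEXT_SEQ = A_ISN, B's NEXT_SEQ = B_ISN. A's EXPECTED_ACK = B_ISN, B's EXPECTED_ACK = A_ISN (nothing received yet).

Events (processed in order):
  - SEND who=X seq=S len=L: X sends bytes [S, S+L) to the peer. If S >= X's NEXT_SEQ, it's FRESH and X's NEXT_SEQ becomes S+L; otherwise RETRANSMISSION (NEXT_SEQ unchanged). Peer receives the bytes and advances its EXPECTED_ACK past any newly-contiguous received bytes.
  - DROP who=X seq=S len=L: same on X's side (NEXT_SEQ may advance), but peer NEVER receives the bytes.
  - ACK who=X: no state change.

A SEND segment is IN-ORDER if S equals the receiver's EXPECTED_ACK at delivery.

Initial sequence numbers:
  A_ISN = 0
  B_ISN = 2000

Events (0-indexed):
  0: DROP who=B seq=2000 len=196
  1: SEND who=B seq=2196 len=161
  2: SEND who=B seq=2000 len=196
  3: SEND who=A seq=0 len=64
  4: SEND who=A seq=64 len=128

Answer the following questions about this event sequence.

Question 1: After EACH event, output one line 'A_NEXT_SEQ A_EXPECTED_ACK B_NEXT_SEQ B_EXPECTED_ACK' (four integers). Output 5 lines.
0 2000 2196 0
0 2000 2357 0
0 2357 2357 0
64 2357 2357 64
192 2357 2357 192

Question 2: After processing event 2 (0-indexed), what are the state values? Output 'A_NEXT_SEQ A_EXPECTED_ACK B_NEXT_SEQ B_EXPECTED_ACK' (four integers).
After event 0: A_seq=0 A_ack=2000 B_seq=2196 B_ack=0
After event 1: A_seq=0 A_ack=2000 B_seq=2357 B_ack=0
After event 2: A_seq=0 A_ack=2357 B_seq=2357 B_ack=0

0 2357 2357 0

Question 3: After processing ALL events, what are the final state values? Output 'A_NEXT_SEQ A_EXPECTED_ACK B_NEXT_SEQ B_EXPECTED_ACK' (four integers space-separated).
Answer: 192 2357 2357 192

Derivation:
After event 0: A_seq=0 A_ack=2000 B_seq=2196 B_ack=0
After event 1: A_seq=0 A_ack=2000 B_seq=2357 B_ack=0
After event 2: A_seq=0 A_ack=2357 B_seq=2357 B_ack=0
After event 3: A_seq=64 A_ack=2357 B_seq=2357 B_ack=64
After event 4: A_seq=192 A_ack=2357 B_seq=2357 B_ack=192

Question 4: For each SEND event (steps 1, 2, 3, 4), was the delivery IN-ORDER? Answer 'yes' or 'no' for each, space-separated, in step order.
Answer: no yes yes yes

Derivation:
Step 1: SEND seq=2196 -> out-of-order
Step 2: SEND seq=2000 -> in-order
Step 3: SEND seq=0 -> in-order
Step 4: SEND seq=64 -> in-order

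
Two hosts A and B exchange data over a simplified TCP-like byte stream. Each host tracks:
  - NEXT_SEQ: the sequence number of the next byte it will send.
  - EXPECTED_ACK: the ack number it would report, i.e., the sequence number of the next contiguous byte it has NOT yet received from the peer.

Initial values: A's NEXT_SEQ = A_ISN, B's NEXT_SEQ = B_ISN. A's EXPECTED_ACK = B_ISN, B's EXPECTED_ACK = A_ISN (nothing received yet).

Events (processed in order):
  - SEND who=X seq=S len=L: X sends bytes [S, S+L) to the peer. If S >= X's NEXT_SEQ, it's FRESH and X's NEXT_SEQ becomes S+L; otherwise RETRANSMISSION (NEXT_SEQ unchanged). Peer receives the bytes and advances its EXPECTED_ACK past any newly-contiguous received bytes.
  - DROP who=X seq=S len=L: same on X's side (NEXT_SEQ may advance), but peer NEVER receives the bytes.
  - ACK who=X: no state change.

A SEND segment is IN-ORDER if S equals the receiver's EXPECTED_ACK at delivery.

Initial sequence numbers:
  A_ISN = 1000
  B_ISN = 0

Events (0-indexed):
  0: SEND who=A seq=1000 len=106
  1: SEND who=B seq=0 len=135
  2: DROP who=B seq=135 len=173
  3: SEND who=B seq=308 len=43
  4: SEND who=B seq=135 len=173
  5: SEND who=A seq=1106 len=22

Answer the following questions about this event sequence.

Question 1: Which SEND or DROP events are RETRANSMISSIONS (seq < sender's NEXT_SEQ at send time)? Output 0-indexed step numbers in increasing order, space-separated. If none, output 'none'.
Step 0: SEND seq=1000 -> fresh
Step 1: SEND seq=0 -> fresh
Step 2: DROP seq=135 -> fresh
Step 3: SEND seq=308 -> fresh
Step 4: SEND seq=135 -> retransmit
Step 5: SEND seq=1106 -> fresh

Answer: 4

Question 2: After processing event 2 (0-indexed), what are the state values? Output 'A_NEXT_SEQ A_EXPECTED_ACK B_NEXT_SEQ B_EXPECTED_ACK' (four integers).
After event 0: A_seq=1106 A_ack=0 B_seq=0 B_ack=1106
After event 1: A_seq=1106 A_ack=135 B_seq=135 B_ack=1106
After event 2: A_seq=1106 A_ack=135 B_seq=308 B_ack=1106

1106 135 308 1106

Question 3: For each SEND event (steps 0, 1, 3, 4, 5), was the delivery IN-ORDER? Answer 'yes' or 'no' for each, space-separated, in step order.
Answer: yes yes no yes yes

Derivation:
Step 0: SEND seq=1000 -> in-order
Step 1: SEND seq=0 -> in-order
Step 3: SEND seq=308 -> out-of-order
Step 4: SEND seq=135 -> in-order
Step 5: SEND seq=1106 -> in-order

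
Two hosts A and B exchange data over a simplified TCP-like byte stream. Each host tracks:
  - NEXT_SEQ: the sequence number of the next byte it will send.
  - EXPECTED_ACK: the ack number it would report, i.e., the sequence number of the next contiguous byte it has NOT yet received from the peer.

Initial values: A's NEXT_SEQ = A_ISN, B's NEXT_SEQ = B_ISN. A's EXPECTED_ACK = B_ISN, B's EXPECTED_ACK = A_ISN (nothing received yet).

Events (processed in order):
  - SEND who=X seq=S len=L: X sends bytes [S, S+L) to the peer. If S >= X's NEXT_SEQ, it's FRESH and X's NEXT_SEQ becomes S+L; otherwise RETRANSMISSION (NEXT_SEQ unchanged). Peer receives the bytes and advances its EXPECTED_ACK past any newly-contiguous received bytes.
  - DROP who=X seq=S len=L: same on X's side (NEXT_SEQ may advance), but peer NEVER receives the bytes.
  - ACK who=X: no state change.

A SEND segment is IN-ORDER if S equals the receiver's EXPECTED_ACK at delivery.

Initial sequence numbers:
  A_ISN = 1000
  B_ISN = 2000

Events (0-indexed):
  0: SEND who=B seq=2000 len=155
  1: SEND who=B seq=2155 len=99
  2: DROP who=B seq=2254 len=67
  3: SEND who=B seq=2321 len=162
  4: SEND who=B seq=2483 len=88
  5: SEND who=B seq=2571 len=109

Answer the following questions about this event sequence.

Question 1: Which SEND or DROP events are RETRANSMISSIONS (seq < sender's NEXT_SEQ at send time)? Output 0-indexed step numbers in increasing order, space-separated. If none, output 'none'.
Step 0: SEND seq=2000 -> fresh
Step 1: SEND seq=2155 -> fresh
Step 2: DROP seq=2254 -> fresh
Step 3: SEND seq=2321 -> fresh
Step 4: SEND seq=2483 -> fresh
Step 5: SEND seq=2571 -> fresh

Answer: none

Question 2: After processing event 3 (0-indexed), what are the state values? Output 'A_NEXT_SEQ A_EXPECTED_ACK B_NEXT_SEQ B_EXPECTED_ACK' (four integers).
After event 0: A_seq=1000 A_ack=2155 B_seq=2155 B_ack=1000
After event 1: A_seq=1000 A_ack=2254 B_seq=2254 B_ack=1000
After event 2: A_seq=1000 A_ack=2254 B_seq=2321 B_ack=1000
After event 3: A_seq=1000 A_ack=2254 B_seq=2483 B_ack=1000

1000 2254 2483 1000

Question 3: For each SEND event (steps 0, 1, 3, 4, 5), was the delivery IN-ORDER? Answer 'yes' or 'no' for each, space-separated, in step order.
Step 0: SEND seq=2000 -> in-order
Step 1: SEND seq=2155 -> in-order
Step 3: SEND seq=2321 -> out-of-order
Step 4: SEND seq=2483 -> out-of-order
Step 5: SEND seq=2571 -> out-of-order

Answer: yes yes no no no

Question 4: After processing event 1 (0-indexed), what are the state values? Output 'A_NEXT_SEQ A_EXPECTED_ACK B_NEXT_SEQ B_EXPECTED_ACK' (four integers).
After event 0: A_seq=1000 A_ack=2155 B_seq=2155 B_ack=1000
After event 1: A_seq=1000 A_ack=2254 B_seq=2254 B_ack=1000

1000 2254 2254 1000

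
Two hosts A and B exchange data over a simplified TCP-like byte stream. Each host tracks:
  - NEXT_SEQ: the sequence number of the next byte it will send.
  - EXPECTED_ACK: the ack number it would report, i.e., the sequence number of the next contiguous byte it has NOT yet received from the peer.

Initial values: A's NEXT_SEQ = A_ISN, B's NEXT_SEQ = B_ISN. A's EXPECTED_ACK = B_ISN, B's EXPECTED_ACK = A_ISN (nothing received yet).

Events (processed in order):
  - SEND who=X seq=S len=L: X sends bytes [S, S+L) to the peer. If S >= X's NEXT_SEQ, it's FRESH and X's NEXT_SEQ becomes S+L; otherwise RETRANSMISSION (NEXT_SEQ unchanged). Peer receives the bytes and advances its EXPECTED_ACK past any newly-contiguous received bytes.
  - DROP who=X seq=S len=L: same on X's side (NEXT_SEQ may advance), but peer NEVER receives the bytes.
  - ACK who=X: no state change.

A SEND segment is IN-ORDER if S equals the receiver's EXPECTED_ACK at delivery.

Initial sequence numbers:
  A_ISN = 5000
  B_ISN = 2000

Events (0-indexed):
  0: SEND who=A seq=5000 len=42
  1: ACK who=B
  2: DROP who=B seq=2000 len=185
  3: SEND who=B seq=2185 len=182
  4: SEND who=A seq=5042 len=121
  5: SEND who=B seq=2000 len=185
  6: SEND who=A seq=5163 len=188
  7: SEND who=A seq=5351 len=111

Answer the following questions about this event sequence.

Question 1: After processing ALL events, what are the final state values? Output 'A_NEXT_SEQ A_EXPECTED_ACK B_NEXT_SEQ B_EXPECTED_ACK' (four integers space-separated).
After event 0: A_seq=5042 A_ack=2000 B_seq=2000 B_ack=5042
After event 1: A_seq=5042 A_ack=2000 B_seq=2000 B_ack=5042
After event 2: A_seq=5042 A_ack=2000 B_seq=2185 B_ack=5042
After event 3: A_seq=5042 A_ack=2000 B_seq=2367 B_ack=5042
After event 4: A_seq=5163 A_ack=2000 B_seq=2367 B_ack=5163
After event 5: A_seq=5163 A_ack=2367 B_seq=2367 B_ack=5163
After event 6: A_seq=5351 A_ack=2367 B_seq=2367 B_ack=5351
After event 7: A_seq=5462 A_ack=2367 B_seq=2367 B_ack=5462

Answer: 5462 2367 2367 5462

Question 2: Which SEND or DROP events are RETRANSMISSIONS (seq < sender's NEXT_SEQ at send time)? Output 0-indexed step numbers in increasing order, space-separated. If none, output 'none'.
Answer: 5

Derivation:
Step 0: SEND seq=5000 -> fresh
Step 2: DROP seq=2000 -> fresh
Step 3: SEND seq=2185 -> fresh
Step 4: SEND seq=5042 -> fresh
Step 5: SEND seq=2000 -> retransmit
Step 6: SEND seq=5163 -> fresh
Step 7: SEND seq=5351 -> fresh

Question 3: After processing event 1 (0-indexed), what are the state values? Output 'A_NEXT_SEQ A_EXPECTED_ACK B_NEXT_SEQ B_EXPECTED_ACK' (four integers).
After event 0: A_seq=5042 A_ack=2000 B_seq=2000 B_ack=5042
After event 1: A_seq=5042 A_ack=2000 B_seq=2000 B_ack=5042

5042 2000 2000 5042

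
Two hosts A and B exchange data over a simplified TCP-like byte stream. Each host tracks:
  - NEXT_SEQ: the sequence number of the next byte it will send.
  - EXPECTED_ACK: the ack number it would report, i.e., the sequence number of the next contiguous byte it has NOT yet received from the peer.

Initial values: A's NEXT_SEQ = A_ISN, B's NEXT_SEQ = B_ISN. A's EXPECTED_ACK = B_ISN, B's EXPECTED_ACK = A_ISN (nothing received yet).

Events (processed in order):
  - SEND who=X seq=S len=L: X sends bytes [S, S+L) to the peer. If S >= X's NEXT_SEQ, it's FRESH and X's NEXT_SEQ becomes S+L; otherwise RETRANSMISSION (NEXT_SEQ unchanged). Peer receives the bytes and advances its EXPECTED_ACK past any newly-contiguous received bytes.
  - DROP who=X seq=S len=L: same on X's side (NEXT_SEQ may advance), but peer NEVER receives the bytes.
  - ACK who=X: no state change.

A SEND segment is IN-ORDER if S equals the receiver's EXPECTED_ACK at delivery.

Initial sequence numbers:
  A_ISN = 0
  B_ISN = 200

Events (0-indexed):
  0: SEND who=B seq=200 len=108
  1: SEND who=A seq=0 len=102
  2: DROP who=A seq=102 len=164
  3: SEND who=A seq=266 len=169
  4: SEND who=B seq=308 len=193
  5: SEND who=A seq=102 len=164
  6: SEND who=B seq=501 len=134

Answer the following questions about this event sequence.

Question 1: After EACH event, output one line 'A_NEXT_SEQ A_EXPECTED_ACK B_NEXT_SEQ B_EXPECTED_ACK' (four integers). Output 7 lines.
0 308 308 0
102 308 308 102
266 308 308 102
435 308 308 102
435 501 501 102
435 501 501 435
435 635 635 435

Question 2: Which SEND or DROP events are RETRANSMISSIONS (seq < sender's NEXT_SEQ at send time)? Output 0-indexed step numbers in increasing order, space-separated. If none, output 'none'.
Step 0: SEND seq=200 -> fresh
Step 1: SEND seq=0 -> fresh
Step 2: DROP seq=102 -> fresh
Step 3: SEND seq=266 -> fresh
Step 4: SEND seq=308 -> fresh
Step 5: SEND seq=102 -> retransmit
Step 6: SEND seq=501 -> fresh

Answer: 5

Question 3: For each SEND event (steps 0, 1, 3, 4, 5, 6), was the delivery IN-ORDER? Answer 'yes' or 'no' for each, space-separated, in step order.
Answer: yes yes no yes yes yes

Derivation:
Step 0: SEND seq=200 -> in-order
Step 1: SEND seq=0 -> in-order
Step 3: SEND seq=266 -> out-of-order
Step 4: SEND seq=308 -> in-order
Step 5: SEND seq=102 -> in-order
Step 6: SEND seq=501 -> in-order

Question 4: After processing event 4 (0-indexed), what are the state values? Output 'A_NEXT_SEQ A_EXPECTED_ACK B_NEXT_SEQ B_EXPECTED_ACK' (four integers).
After event 0: A_seq=0 A_ack=308 B_seq=308 B_ack=0
After event 1: A_seq=102 A_ack=308 B_seq=308 B_ack=102
After event 2: A_seq=266 A_ack=308 B_seq=308 B_ack=102
After event 3: A_seq=435 A_ack=308 B_seq=308 B_ack=102
After event 4: A_seq=435 A_ack=501 B_seq=501 B_ack=102

435 501 501 102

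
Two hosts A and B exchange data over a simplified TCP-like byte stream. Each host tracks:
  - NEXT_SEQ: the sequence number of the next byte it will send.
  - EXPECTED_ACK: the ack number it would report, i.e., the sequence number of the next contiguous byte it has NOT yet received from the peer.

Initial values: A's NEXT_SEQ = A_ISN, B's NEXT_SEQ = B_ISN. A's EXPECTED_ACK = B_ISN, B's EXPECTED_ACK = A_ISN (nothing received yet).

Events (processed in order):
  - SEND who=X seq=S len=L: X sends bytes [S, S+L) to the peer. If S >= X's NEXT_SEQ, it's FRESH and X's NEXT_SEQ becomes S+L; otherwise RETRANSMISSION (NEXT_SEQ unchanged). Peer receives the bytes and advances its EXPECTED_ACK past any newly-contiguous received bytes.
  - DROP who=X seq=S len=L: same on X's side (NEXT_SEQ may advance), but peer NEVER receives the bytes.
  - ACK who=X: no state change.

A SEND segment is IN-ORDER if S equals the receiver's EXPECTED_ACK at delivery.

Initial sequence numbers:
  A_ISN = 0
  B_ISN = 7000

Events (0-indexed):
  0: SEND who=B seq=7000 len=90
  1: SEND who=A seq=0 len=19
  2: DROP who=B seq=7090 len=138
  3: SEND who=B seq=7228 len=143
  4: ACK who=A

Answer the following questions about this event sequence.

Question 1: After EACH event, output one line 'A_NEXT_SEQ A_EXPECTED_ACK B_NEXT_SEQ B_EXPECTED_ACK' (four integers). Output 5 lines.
0 7090 7090 0
19 7090 7090 19
19 7090 7228 19
19 7090 7371 19
19 7090 7371 19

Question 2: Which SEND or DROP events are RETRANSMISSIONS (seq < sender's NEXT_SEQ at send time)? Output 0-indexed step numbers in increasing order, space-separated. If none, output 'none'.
Answer: none

Derivation:
Step 0: SEND seq=7000 -> fresh
Step 1: SEND seq=0 -> fresh
Step 2: DROP seq=7090 -> fresh
Step 3: SEND seq=7228 -> fresh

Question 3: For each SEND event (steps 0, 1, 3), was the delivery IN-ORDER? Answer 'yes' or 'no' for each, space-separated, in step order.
Answer: yes yes no

Derivation:
Step 0: SEND seq=7000 -> in-order
Step 1: SEND seq=0 -> in-order
Step 3: SEND seq=7228 -> out-of-order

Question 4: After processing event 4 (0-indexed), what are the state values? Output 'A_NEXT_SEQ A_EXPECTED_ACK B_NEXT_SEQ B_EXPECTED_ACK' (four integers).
After event 0: A_seq=0 A_ack=7090 B_seq=7090 B_ack=0
After event 1: A_seq=19 A_ack=7090 B_seq=7090 B_ack=19
After event 2: A_seq=19 A_ack=7090 B_seq=7228 B_ack=19
After event 3: A_seq=19 A_ack=7090 B_seq=7371 B_ack=19
After event 4: A_seq=19 A_ack=7090 B_seq=7371 B_ack=19

19 7090 7371 19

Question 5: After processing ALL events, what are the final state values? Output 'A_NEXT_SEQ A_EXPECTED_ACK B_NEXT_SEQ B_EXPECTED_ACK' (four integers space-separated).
Answer: 19 7090 7371 19

Derivation:
After event 0: A_seq=0 A_ack=7090 B_seq=7090 B_ack=0
After event 1: A_seq=19 A_ack=7090 B_seq=7090 B_ack=19
After event 2: A_seq=19 A_ack=7090 B_seq=7228 B_ack=19
After event 3: A_seq=19 A_ack=7090 B_seq=7371 B_ack=19
After event 4: A_seq=19 A_ack=7090 B_seq=7371 B_ack=19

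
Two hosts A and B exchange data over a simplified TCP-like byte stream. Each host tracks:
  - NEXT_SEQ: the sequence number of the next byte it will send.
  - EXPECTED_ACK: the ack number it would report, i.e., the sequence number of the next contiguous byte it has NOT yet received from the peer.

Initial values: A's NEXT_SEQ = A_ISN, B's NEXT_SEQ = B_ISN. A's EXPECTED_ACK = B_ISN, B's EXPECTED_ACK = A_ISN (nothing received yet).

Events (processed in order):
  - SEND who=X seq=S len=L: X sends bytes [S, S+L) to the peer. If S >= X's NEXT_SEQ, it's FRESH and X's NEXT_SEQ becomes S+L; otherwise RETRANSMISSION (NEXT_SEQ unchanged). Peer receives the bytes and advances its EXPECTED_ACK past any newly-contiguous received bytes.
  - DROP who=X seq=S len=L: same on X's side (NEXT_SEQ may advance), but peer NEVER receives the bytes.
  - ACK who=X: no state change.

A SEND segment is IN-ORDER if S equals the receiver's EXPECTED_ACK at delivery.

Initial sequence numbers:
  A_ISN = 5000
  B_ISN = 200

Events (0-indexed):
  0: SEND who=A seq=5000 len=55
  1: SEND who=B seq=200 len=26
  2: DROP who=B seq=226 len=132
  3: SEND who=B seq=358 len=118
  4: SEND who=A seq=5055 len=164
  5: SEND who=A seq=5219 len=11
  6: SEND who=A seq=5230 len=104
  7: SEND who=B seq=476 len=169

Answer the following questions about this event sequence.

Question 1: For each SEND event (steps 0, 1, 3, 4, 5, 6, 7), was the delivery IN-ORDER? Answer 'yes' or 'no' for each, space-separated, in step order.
Answer: yes yes no yes yes yes no

Derivation:
Step 0: SEND seq=5000 -> in-order
Step 1: SEND seq=200 -> in-order
Step 3: SEND seq=358 -> out-of-order
Step 4: SEND seq=5055 -> in-order
Step 5: SEND seq=5219 -> in-order
Step 6: SEND seq=5230 -> in-order
Step 7: SEND seq=476 -> out-of-order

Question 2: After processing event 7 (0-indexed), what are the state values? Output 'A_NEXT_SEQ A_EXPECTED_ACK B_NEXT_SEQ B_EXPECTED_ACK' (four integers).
After event 0: A_seq=5055 A_ack=200 B_seq=200 B_ack=5055
After event 1: A_seq=5055 A_ack=226 B_seq=226 B_ack=5055
After event 2: A_seq=5055 A_ack=226 B_seq=358 B_ack=5055
After event 3: A_seq=5055 A_ack=226 B_seq=476 B_ack=5055
After event 4: A_seq=5219 A_ack=226 B_seq=476 B_ack=5219
After event 5: A_seq=5230 A_ack=226 B_seq=476 B_ack=5230
After event 6: A_seq=5334 A_ack=226 B_seq=476 B_ack=5334
After event 7: A_seq=5334 A_ack=226 B_seq=645 B_ack=5334

5334 226 645 5334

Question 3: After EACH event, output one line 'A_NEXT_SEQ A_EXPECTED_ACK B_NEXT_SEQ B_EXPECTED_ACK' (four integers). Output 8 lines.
5055 200 200 5055
5055 226 226 5055
5055 226 358 5055
5055 226 476 5055
5219 226 476 5219
5230 226 476 5230
5334 226 476 5334
5334 226 645 5334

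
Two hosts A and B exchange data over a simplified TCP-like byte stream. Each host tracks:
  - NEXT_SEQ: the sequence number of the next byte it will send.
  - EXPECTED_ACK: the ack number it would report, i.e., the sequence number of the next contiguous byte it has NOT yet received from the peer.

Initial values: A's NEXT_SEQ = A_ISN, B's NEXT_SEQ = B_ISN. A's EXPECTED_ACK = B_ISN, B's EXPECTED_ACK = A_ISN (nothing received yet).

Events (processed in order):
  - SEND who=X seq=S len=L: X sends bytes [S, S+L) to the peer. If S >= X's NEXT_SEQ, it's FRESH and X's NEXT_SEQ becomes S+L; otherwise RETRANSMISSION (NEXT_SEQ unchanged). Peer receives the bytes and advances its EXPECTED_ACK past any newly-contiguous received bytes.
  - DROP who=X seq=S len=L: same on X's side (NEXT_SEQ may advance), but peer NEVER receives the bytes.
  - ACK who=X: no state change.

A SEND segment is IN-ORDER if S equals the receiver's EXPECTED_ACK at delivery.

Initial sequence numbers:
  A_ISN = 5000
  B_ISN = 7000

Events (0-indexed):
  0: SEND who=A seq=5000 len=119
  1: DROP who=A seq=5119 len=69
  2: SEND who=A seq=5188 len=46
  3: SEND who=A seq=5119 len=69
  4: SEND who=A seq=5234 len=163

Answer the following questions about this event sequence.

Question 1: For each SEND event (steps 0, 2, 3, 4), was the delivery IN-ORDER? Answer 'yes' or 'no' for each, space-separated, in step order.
Step 0: SEND seq=5000 -> in-order
Step 2: SEND seq=5188 -> out-of-order
Step 3: SEND seq=5119 -> in-order
Step 4: SEND seq=5234 -> in-order

Answer: yes no yes yes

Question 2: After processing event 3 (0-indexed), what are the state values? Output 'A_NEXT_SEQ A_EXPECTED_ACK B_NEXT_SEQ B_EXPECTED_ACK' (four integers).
After event 0: A_seq=5119 A_ack=7000 B_seq=7000 B_ack=5119
After event 1: A_seq=5188 A_ack=7000 B_seq=7000 B_ack=5119
After event 2: A_seq=5234 A_ack=7000 B_seq=7000 B_ack=5119
After event 3: A_seq=5234 A_ack=7000 B_seq=7000 B_ack=5234

5234 7000 7000 5234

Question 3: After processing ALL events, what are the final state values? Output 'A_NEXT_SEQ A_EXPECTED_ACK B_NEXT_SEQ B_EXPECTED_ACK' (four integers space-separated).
Answer: 5397 7000 7000 5397

Derivation:
After event 0: A_seq=5119 A_ack=7000 B_seq=7000 B_ack=5119
After event 1: A_seq=5188 A_ack=7000 B_seq=7000 B_ack=5119
After event 2: A_seq=5234 A_ack=7000 B_seq=7000 B_ack=5119
After event 3: A_seq=5234 A_ack=7000 B_seq=7000 B_ack=5234
After event 4: A_seq=5397 A_ack=7000 B_seq=7000 B_ack=5397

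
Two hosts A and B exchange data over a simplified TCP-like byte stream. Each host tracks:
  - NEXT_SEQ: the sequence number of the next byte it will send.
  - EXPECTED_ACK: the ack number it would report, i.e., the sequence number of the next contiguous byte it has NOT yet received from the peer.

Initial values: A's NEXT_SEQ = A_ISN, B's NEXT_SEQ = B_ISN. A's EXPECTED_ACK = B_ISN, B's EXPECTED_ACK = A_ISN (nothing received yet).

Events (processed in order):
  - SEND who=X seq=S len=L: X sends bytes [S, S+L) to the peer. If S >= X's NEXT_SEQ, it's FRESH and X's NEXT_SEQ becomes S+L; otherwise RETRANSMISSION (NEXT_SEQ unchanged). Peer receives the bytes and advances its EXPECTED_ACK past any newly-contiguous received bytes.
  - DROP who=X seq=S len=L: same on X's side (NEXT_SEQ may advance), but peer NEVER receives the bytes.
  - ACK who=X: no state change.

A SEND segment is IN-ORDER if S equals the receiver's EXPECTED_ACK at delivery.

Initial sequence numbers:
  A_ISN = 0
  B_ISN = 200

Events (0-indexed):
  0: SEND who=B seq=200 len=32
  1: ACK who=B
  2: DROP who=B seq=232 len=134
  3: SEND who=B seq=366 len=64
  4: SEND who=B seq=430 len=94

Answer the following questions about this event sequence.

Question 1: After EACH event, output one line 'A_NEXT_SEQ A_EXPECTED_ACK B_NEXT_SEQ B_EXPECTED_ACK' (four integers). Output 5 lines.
0 232 232 0
0 232 232 0
0 232 366 0
0 232 430 0
0 232 524 0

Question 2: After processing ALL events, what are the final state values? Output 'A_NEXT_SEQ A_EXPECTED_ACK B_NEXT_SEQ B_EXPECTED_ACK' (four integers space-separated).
Answer: 0 232 524 0

Derivation:
After event 0: A_seq=0 A_ack=232 B_seq=232 B_ack=0
After event 1: A_seq=0 A_ack=232 B_seq=232 B_ack=0
After event 2: A_seq=0 A_ack=232 B_seq=366 B_ack=0
After event 3: A_seq=0 A_ack=232 B_seq=430 B_ack=0
After event 4: A_seq=0 A_ack=232 B_seq=524 B_ack=0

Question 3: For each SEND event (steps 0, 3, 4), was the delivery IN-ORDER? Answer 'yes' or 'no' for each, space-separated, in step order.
Answer: yes no no

Derivation:
Step 0: SEND seq=200 -> in-order
Step 3: SEND seq=366 -> out-of-order
Step 4: SEND seq=430 -> out-of-order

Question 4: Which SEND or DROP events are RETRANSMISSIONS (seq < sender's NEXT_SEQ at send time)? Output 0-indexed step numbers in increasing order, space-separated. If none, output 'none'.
Answer: none

Derivation:
Step 0: SEND seq=200 -> fresh
Step 2: DROP seq=232 -> fresh
Step 3: SEND seq=366 -> fresh
Step 4: SEND seq=430 -> fresh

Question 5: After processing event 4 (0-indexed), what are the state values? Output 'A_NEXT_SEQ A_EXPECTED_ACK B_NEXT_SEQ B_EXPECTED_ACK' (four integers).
After event 0: A_seq=0 A_ack=232 B_seq=232 B_ack=0
After event 1: A_seq=0 A_ack=232 B_seq=232 B_ack=0
After event 2: A_seq=0 A_ack=232 B_seq=366 B_ack=0
After event 3: A_seq=0 A_ack=232 B_seq=430 B_ack=0
After event 4: A_seq=0 A_ack=232 B_seq=524 B_ack=0

0 232 524 0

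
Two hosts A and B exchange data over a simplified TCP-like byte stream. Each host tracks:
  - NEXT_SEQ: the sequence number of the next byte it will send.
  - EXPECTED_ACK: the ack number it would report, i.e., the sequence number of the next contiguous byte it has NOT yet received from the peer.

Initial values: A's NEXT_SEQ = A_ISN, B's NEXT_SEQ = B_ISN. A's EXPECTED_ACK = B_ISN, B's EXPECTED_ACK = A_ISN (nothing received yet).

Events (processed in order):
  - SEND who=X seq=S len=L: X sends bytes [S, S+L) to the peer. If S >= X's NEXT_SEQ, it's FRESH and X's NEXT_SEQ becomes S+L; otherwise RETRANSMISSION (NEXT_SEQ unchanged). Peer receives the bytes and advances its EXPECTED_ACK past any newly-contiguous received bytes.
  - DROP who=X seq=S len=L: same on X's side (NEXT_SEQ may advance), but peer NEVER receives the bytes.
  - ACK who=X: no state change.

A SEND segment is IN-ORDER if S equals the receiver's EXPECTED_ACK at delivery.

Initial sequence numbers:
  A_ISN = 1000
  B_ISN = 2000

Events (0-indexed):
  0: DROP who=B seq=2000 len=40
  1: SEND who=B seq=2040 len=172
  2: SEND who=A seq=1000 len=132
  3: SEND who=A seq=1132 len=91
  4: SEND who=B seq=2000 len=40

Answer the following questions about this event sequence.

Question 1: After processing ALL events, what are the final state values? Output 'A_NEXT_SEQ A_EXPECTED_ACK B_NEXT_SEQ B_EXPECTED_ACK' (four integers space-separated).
After event 0: A_seq=1000 A_ack=2000 B_seq=2040 B_ack=1000
After event 1: A_seq=1000 A_ack=2000 B_seq=2212 B_ack=1000
After event 2: A_seq=1132 A_ack=2000 B_seq=2212 B_ack=1132
After event 3: A_seq=1223 A_ack=2000 B_seq=2212 B_ack=1223
After event 4: A_seq=1223 A_ack=2212 B_seq=2212 B_ack=1223

Answer: 1223 2212 2212 1223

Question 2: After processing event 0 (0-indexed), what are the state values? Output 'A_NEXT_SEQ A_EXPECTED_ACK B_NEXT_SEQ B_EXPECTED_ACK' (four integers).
After event 0: A_seq=1000 A_ack=2000 B_seq=2040 B_ack=1000

1000 2000 2040 1000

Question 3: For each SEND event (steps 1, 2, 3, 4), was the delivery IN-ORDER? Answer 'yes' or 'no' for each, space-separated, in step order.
Answer: no yes yes yes

Derivation:
Step 1: SEND seq=2040 -> out-of-order
Step 2: SEND seq=1000 -> in-order
Step 3: SEND seq=1132 -> in-order
Step 4: SEND seq=2000 -> in-order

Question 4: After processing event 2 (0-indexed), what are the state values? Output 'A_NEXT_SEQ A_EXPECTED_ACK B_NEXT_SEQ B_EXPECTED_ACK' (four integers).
After event 0: A_seq=1000 A_ack=2000 B_seq=2040 B_ack=1000
After event 1: A_seq=1000 A_ack=2000 B_seq=2212 B_ack=1000
After event 2: A_seq=1132 A_ack=2000 B_seq=2212 B_ack=1132

1132 2000 2212 1132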